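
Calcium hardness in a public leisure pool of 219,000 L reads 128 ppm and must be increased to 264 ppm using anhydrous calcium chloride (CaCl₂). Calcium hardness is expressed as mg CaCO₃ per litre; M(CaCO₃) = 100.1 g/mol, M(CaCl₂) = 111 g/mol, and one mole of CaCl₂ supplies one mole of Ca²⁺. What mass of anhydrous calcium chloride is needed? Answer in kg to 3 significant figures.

Hardness to add: (264 − 128) = 136 mg/L as CaCO₃ × 219,000 L = 29,780 g as CaCO₃.
Moles of Ca²⁺ (1 mol Ca²⁺ ≡ 1 mol CaCO₃): 29,780 / 100.1 g/mol = 297.5 mol.
Mass of CaCl₂: 297.5 × 111 = 33,030 g.

33.0 kg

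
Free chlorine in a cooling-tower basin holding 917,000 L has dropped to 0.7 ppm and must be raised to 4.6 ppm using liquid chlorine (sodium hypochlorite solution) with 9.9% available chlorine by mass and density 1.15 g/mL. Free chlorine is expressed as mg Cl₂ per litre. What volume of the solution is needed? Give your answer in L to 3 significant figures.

Chlorine deficit: 4.6 − 0.7 = 3.9 ppm = 3.9 mg/L as Cl₂.
Cl₂ equivalent needed: 3.9 mg/L × 917,000 L = 3,576,000 mg = 3576 g.
Product at 9.9% available chlorine: 3576 / 0.099 = 36,120 g.
Volume at density 1.15 g/mL: 36,120 g ÷ 1.15 g/mL = 31,410 mL.

31.4 L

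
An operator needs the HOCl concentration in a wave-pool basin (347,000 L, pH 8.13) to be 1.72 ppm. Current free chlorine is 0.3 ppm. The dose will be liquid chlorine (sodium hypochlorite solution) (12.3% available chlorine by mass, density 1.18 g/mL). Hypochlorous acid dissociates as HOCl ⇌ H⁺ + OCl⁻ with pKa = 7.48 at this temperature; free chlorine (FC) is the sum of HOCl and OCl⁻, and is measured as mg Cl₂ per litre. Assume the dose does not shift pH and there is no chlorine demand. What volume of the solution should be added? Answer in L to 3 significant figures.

[OCl⁻]/[HOCl] = 10^(pH − pKa) = 10^(8.13 − 7.48) = 4.467; fraction as HOCl = 1/(1 + 4.467) = 0.1829.
Free chlorine required for 1.72 ppm HOCl: 1.72 / 0.1829 = 9.403 ppm.
FC to add: 9.403 − 0.3 = 9.103 mg/L as Cl₂.
Cl₂ equivalent: 9.103 mg/L × 347,000 L = 3159 g.
Product at 12.3% available Cl: 3159 / 0.123 = 25,680 g.
Volume: 25,680 g ÷ 1.18 g/mL = 21,760 mL.

21.8 L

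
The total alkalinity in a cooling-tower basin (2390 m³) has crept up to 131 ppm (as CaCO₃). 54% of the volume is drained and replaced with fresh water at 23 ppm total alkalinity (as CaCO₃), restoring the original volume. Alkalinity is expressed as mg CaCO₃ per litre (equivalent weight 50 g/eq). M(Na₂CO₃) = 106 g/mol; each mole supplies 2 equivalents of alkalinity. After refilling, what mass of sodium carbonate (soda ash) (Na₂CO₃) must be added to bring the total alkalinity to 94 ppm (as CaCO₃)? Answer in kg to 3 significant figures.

54.0 kg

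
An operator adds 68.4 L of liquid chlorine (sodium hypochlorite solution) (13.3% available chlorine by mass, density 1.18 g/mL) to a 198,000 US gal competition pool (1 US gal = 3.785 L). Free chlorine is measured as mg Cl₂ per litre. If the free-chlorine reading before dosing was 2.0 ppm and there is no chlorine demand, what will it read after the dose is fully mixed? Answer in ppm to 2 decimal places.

16.32 ppm

Volume: 198,000 US gal × 3.785 L/gal = 749,430 L.
Mass of solution: 68.4 L × 1000 mL/L × 1.18 g/mL = 80,710 g.
Available chlorine delivered: 80,710 g × 0.133 = 10,730 g as Cl₂.
Concentration rise: 10,730 g / 749,430 L = 14.32 mg/L = 14.32 ppm.
Final FC: 2.0 + 14.32 = 16.32 ppm.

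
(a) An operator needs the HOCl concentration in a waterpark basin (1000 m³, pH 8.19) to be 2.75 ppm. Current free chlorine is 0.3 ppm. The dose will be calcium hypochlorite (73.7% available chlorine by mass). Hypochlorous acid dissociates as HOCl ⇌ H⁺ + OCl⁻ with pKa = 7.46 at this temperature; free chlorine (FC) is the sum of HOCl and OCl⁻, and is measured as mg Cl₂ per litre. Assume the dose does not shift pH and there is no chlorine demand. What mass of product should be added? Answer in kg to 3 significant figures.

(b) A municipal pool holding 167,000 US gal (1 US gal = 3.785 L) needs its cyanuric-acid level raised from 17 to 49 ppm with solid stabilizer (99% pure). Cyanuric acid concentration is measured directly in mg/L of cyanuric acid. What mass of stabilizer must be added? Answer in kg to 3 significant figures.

(a) Volume: 1000 m³ = 1,000,000 L.
(a) [OCl⁻]/[HOCl] = 10^(pH − pKa) = 10^(8.19 − 7.46) = 5.37; fraction as HOCl = 1/(1 + 5.37) = 0.157.
(a) Free chlorine required for 2.75 ppm HOCl: 2.75 / 0.157 = 17.52 ppm.
(a) FC to add: 17.52 − 0.3 = 17.22 mg/L as Cl₂.
(a) Cl₂ equivalent: 17.22 mg/L × 1,000,000 L = 17,220 g.
(a) Product at 73.7% available Cl: 17,220 / 0.737 = 23,360 g.

(b) Volume: 167,000 US gal × 3.785 L/gal = 632,095 L.
(b) CYA to add: (49 − 17) = 32 mg/L × 632,095 L = 20,230 g cyanuric acid.
(b) At 99% purity: 20,230 / 0.99 = 20,430 g product.

(a) 23.4 kg; (b) 20.4 kg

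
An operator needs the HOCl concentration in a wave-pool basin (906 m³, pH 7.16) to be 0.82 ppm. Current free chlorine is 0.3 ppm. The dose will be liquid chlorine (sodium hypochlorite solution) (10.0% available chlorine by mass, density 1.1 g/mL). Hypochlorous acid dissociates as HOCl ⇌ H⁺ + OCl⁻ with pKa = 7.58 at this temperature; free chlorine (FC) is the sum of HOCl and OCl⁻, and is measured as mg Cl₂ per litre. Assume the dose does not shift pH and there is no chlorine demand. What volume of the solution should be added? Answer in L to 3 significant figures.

Volume: 906 m³ = 906,000 L.
[OCl⁻]/[HOCl] = 10^(pH − pKa) = 10^(7.16 − 7.58) = 0.3802; fraction as HOCl = 1/(1 + 0.3802) = 0.7245.
Free chlorine required for 0.82 ppm HOCl: 0.82 / 0.7245 = 1.132 ppm.
FC to add: 1.132 − 0.3 = 0.8318 mg/L as Cl₂.
Cl₂ equivalent: 0.8318 mg/L × 906,000 L = 753.6 g.
Product at 10.0% available Cl: 753.6 / 0.1 = 7536 g.
Volume: 7536 g ÷ 1.1 g/mL = 6851 mL.

6.85 L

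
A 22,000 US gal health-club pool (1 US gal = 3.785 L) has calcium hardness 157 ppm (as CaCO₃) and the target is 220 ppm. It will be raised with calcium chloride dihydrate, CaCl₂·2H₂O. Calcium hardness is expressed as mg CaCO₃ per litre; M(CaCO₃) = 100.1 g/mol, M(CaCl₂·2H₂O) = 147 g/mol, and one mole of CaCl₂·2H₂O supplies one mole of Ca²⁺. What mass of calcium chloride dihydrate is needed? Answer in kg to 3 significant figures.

7.70 kg

Volume: 22,000 US gal × 3.785 L/gal = 83,270 L.
Hardness to add: (220 − 157) = 63 mg/L as CaCO₃ × 83,270 L = 5246 g as CaCO₃.
Moles of Ca²⁺ (1 mol Ca²⁺ ≡ 1 mol CaCO₃): 5246 / 100.1 g/mol = 52.41 mol.
Mass of CaCl₂·2H₂O: 52.41 × 147 = 7704 g.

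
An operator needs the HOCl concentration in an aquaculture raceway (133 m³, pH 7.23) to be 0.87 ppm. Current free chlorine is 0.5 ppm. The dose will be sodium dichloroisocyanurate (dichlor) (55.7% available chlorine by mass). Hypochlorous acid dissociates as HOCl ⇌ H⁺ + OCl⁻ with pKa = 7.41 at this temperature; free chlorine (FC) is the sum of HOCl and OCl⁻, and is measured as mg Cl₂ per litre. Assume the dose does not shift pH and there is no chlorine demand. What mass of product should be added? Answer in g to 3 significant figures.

226 g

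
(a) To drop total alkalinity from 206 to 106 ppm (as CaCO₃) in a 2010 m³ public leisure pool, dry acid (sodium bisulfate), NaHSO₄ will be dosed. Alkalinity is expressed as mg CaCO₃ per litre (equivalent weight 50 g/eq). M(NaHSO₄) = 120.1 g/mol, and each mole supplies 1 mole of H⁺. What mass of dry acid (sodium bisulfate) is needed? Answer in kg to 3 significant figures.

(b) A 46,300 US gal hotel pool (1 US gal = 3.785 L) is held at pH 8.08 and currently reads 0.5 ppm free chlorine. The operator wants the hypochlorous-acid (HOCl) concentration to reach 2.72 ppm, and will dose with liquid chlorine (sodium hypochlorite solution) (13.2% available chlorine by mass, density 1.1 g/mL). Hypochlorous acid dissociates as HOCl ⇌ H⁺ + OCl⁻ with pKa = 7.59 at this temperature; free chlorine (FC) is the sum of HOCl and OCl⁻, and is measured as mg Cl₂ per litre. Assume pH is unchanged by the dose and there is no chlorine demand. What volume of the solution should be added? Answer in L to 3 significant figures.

(a) 483 kg; (b) 12.8 L

(a) Volume: 2010 m³ = 2,010,000 L.
(a) Alkalinity to neutralize: (206 − 106) = 100 mg/L as CaCO₃ × 2,010,000 L = 201,000 g as CaCO₃.
(a) Equivalents of H⁺ required: 201,000 ÷ 50 g/eq = 4020 eq = 4020 mol NaHSO₄.
(a) Mass of NaHSO₄: 4020 × 120.1 = 482,800 g.

(b) Volume: 46,300 US gal × 3.785 L/gal = 175,246 L.
(b) [OCl⁻]/[HOCl] = 10^(pH − pKa) = 10^(8.08 − 7.59) = 3.09; fraction as HOCl = 1/(1 + 3.09) = 0.2445.
(b) Free chlorine required for 2.72 ppm HOCl: 2.72 / 0.2445 = 11.13 ppm.
(b) FC to add: 11.13 − 0.5 = 10.63 mg/L as Cl₂.
(b) Cl₂ equivalent: 10.63 mg/L × 175,246 L = 1862 g.
(b) Product at 13.2% available Cl: 1862 / 0.132 = 14,110 g.
(b) Volume: 14,110 g ÷ 1.1 g/mL = 12,820 mL.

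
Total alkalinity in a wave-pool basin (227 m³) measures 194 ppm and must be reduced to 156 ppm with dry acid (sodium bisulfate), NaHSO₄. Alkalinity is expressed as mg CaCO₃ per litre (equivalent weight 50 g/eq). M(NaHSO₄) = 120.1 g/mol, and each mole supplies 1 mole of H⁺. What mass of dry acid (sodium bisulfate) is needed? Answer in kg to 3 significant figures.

20.7 kg

Volume: 227 m³ = 227,000 L.
Alkalinity to neutralize: (194 − 156) = 38 mg/L as CaCO₃ × 227,000 L = 8626 g as CaCO₃.
Equivalents of H⁺ required: 8626 ÷ 50 g/eq = 172.5 eq = 172.5 mol NaHSO₄.
Mass of NaHSO₄: 172.5 × 120.1 = 20,720 g.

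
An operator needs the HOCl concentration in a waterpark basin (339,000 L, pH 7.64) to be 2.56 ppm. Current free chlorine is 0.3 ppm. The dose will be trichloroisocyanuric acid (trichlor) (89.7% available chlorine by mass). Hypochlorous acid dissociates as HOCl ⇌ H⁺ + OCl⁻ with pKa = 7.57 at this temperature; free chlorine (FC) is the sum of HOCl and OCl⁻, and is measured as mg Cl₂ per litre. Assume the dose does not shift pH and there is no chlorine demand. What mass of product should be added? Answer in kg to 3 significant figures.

1.99 kg

[OCl⁻]/[HOCl] = 10^(pH − pKa) = 10^(7.64 − 7.57) = 1.175; fraction as HOCl = 1/(1 + 1.175) = 0.4598.
Free chlorine required for 2.56 ppm HOCl: 2.56 / 0.4598 = 5.568 ppm.
FC to add: 5.568 − 0.3 = 5.268 mg/L as Cl₂.
Cl₂ equivalent: 5.268 mg/L × 339,000 L = 1786 g.
Product at 89.7% available Cl: 1786 / 0.897 = 1991 g.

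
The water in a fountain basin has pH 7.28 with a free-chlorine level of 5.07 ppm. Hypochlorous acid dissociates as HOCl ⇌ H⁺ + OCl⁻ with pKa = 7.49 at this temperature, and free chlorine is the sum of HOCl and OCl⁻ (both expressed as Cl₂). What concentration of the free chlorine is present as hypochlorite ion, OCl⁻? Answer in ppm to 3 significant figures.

[OCl⁻]/[HOCl] = 10^(pH − pKa) = 10^(7.28 − 7.49) = 10^-0.21 = 0.6166.
Fraction as HOCl = 1 / (1 + 0.6166) = 0.6186.
OCl⁻ = (1 − 0.6186) × 5.07 ppm = 1.934 ppm.

1.93 ppm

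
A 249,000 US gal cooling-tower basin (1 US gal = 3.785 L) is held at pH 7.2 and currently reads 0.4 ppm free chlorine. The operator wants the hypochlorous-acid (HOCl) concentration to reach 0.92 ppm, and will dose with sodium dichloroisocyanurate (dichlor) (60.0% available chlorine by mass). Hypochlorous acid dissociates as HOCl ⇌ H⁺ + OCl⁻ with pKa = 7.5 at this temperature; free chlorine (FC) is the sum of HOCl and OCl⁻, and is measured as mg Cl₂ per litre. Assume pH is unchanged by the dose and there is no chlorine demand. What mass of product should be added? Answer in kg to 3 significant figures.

1.54 kg

Volume: 249,000 US gal × 3.785 L/gal = 942,465 L.
[OCl⁻]/[HOCl] = 10^(pH − pKa) = 10^(7.2 − 7.5) = 0.5012; fraction as HOCl = 1/(1 + 0.5012) = 0.6661.
Free chlorine required for 0.92 ppm HOCl: 0.92 / 0.6661 = 1.381 ppm.
FC to add: 1.381 − 0.4 = 0.9811 mg/L as Cl₂.
Cl₂ equivalent: 0.9811 mg/L × 942,465 L = 924.6 g.
Product at 60.0% available Cl: 924.6 / 0.6 = 1541 g.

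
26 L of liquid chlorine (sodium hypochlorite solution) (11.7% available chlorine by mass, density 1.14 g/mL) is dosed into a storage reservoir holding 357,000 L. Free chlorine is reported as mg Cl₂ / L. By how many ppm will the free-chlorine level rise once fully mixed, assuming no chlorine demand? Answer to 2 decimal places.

Mass of solution: 26 L × 1000 mL/L × 1.14 g/mL = 29,640 g.
Available chlorine delivered: 29,640 g × 0.117 = 3468 g as Cl₂.
Concentration rise: 3468 g / 357,000 L = 9.714 mg/L = 9.71 ppm.

9.71 ppm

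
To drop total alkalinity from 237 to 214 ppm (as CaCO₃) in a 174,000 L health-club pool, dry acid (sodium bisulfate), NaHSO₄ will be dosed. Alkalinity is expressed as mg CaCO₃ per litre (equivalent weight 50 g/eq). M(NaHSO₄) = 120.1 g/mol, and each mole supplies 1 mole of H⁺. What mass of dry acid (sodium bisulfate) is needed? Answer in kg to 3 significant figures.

Alkalinity to neutralize: (237 − 214) = 23 mg/L as CaCO₃ × 174,000 L = 4002 g as CaCO₃.
Equivalents of H⁺ required: 4002 ÷ 50 g/eq = 80.04 eq = 80.04 mol NaHSO₄.
Mass of NaHSO₄: 80.04 × 120.1 = 9613 g.

9.61 kg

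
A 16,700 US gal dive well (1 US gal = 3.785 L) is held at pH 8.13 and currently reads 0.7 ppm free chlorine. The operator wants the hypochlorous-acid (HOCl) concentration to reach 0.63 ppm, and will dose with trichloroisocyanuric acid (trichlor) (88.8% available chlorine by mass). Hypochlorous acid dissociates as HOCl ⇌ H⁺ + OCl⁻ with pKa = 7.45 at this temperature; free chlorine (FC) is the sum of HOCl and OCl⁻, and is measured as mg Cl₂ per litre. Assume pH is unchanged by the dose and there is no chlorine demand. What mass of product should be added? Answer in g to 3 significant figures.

210 g

Volume: 16,700 US gal × 3.785 L/gal = 63,210 L.
[OCl⁻]/[HOCl] = 10^(pH − pKa) = 10^(8.13 − 7.45) = 4.786; fraction as HOCl = 1/(1 + 4.786) = 0.1728.
Free chlorine required for 0.63 ppm HOCl: 0.63 / 0.1728 = 3.645 ppm.
FC to add: 3.645 − 0.7 = 2.945 mg/L as Cl₂.
Cl₂ equivalent: 2.945 mg/L × 63,210 L = 186.2 g.
Product at 88.8% available Cl: 186.2 / 0.888 = 209.7 g.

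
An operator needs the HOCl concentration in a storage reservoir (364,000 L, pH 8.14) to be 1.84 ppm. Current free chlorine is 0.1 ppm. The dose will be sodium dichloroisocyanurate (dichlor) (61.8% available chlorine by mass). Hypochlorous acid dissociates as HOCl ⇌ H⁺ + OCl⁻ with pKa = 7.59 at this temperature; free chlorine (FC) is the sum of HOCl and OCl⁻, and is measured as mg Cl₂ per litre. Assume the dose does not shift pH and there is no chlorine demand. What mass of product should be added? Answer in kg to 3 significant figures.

4.87 kg

[OCl⁻]/[HOCl] = 10^(pH − pKa) = 10^(8.14 − 7.59) = 3.548; fraction as HOCl = 1/(1 + 3.548) = 0.2199.
Free chlorine required for 1.84 ppm HOCl: 1.84 / 0.2199 = 8.369 ppm.
FC to add: 8.369 − 0.1 = 8.269 mg/L as Cl₂.
Cl₂ equivalent: 8.269 mg/L × 364,000 L = 3010 g.
Product at 61.8% available Cl: 3010 / 0.618 = 4870 g.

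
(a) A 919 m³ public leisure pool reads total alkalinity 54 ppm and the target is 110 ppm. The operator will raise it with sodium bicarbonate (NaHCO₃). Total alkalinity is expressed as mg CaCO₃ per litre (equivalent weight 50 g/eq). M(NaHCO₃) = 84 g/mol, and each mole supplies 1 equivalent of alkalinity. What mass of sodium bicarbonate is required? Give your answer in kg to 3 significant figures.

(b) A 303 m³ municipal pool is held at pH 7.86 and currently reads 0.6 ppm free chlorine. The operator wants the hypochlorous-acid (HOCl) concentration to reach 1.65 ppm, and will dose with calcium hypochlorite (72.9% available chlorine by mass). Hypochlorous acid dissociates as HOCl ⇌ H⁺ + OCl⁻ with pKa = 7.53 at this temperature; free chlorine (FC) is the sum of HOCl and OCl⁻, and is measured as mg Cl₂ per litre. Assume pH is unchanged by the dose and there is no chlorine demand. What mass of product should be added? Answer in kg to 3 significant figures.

(a) 86.5 kg; (b) 1.90 kg

(a) Volume: 919 m³ = 919,000 L.
(a) Alkalinity to add: (110 − 54) = 56 mg/L as CaCO₃ × 919,000 L = 51,460 g as CaCO₃.
(a) Equivalents: 51,460 g ÷ 50 g/eq = 1029 eq.
(a) NaHCO₃ supplies 1 eq per mole → 1029 mol.
(a) Mass: 1029 mol × 84 g/mol = 86,460 g.

(b) Volume: 303 m³ = 303,000 L.
(b) [OCl⁻]/[HOCl] = 10^(pH − pKa) = 10^(7.86 − 7.53) = 2.138; fraction as HOCl = 1/(1 + 2.138) = 0.3187.
(b) Free chlorine required for 1.65 ppm HOCl: 1.65 / 0.3187 = 5.178 ppm.
(b) FC to add: 5.178 − 0.6 = 4.578 mg/L as Cl₂.
(b) Cl₂ equivalent: 4.578 mg/L × 303,000 L = 1387 g.
(b) Product at 72.9% available Cl: 1387 / 0.729 = 1903 g.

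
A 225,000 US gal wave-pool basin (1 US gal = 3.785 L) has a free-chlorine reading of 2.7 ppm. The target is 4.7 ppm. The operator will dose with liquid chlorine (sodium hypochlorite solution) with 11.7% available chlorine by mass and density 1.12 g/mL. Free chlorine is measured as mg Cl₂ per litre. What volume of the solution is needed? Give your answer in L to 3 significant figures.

Volume: 225,000 US gal × 3.785 L/gal = 851,625 L.
Chlorine deficit: 4.7 − 2.7 = 2 ppm = 2 mg/L as Cl₂.
Cl₂ equivalent needed: 2 mg/L × 851,625 L = 1,703,000 mg = 1703 g.
Product at 11.7% available chlorine: 1703 / 0.117 = 14,560 g.
Volume at density 1.12 g/mL: 14,560 g ÷ 1.12 g/mL = 13,000 mL.

13.0 L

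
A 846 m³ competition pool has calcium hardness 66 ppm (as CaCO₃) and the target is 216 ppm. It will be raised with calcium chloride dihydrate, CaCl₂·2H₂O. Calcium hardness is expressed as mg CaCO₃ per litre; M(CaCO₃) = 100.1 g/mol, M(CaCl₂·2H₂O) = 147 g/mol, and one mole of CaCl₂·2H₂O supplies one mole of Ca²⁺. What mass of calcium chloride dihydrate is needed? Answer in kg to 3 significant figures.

Volume: 846 m³ = 846,000 L.
Hardness to add: (216 − 66) = 150 mg/L as CaCO₃ × 846,000 L = 126,900 g as CaCO₃.
Moles of Ca²⁺ (1 mol Ca²⁺ ≡ 1 mol CaCO₃): 126,900 / 100.1 g/mol = 1268 mol.
Mass of CaCl₂·2H₂O: 1268 × 147 = 186,400 g.

186 kg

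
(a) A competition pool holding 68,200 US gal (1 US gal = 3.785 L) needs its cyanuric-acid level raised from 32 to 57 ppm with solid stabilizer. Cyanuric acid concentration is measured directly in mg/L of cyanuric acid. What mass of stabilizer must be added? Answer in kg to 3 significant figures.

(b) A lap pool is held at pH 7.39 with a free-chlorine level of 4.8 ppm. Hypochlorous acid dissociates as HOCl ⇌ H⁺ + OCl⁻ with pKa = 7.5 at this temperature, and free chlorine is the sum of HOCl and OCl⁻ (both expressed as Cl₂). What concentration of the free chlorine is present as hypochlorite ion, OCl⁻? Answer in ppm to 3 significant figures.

(a) 6.45 kg; (b) 2.10 ppm

(a) Volume: 68,200 US gal × 3.785 L/gal = 258,137 L.
(a) CYA to add: (57 − 32) = 25 mg/L × 258,137 L = 6453 g cyanuric acid.

(b) [OCl⁻]/[HOCl] = 10^(pH − pKa) = 10^(7.39 − 7.5) = 10^-0.11 = 0.7762.
(b) Fraction as HOCl = 1 / (1 + 0.7762) = 0.563.
(b) OCl⁻ = (1 − 0.563) × 4.8 ppm = 2.098 ppm.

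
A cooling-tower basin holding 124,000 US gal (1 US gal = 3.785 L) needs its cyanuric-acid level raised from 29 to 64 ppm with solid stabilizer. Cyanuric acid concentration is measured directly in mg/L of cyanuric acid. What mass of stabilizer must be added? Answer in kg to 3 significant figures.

16.4 kg

Volume: 124,000 US gal × 3.785 L/gal = 469,340 L.
CYA to add: (64 − 29) = 35 mg/L × 469,340 L = 16,430 g cyanuric acid.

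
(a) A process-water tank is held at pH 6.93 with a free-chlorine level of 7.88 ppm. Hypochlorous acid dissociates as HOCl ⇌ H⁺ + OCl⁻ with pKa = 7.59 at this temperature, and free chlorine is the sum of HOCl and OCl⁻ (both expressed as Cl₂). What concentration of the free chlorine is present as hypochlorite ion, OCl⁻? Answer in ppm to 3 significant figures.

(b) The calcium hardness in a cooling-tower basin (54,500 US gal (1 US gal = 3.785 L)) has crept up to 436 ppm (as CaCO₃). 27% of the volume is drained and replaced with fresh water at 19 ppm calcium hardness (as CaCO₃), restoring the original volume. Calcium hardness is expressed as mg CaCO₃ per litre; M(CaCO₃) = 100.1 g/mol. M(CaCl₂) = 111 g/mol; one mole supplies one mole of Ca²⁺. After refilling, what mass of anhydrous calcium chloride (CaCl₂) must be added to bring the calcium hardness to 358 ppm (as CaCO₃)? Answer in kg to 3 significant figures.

(a) [OCl⁻]/[HOCl] = 10^(pH − pKa) = 10^(6.93 − 7.59) = 10^-0.66 = 0.2188.
(a) Fraction as HOCl = 1 / (1 + 0.2188) = 0.8205.
(a) OCl⁻ = (1 − 0.8205) × 7.88 ppm = 1.414 ppm.

(b) Volume: 54,500 US gal × 3.785 L/gal = 206,282 L.
(b) After draining 27% and refilling: 436 × 0.73 + 19 × 0.27 = 323.41 ppm.
(b) Deficit to target: 358 − 323.41 = 34.59 mg/L.
(b) As CaCO₃: 34.59 mg/L × 206,282 L = 7135 g; ÷ 100.1 = 71.28 mol Ca²⁺.
(b) Mass: 71.28 × 111 = 7912 g.

(a) 1.41 ppm; (b) 7.91 kg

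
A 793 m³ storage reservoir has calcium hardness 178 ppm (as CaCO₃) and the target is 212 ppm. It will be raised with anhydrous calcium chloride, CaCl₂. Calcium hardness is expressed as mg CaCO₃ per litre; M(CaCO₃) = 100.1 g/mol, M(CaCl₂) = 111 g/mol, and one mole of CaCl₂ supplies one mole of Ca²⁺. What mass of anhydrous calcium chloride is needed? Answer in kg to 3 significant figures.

Volume: 793 m³ = 793,000 L.
Hardness to add: (212 − 178) = 34 mg/L as CaCO₃ × 793,000 L = 26,960 g as CaCO₃.
Moles of Ca²⁺ (1 mol Ca²⁺ ≡ 1 mol CaCO₃): 26,960 / 100.1 g/mol = 269.4 mol.
Mass of CaCl₂: 269.4 × 111 = 29,900 g.

29.9 kg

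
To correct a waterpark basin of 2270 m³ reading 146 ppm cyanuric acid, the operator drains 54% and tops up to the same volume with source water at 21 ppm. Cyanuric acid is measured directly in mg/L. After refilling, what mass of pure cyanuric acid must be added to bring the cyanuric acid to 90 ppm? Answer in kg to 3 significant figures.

Volume: 2270 m³ = 2,270,000 L.
After draining 54% and refilling: 146 × 0.46 + 21 × 0.54 = 78.5 ppm.
Deficit to target: 90 − 78.5 = 11.5 mg/L.
Mass: 11.5 mg/L × 2,270,000 L = 26,100 g cyanuric acid.

26.1 kg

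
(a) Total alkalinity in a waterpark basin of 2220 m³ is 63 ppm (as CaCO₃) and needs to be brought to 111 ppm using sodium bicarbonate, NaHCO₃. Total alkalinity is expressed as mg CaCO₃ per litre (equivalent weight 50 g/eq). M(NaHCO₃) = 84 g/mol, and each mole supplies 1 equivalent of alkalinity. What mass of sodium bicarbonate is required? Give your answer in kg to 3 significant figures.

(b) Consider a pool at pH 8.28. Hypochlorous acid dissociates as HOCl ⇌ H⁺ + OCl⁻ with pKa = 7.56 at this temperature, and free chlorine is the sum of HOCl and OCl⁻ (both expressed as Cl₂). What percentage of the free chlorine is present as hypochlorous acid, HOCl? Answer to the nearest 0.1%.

(a) 179 kg; (b) 16.0%

(a) Volume: 2220 m³ = 2,220,000 L.
(a) Alkalinity to add: (111 − 63) = 48 mg/L as CaCO₃ × 2,220,000 L = 106,600 g as CaCO₃.
(a) Equivalents: 106,600 g ÷ 50 g/eq = 2131 eq.
(a) NaHCO₃ supplies 1 eq per mole → 2131 mol.
(a) Mass: 2131 mol × 84 g/mol = 179,000 g.

(b) [OCl⁻]/[HOCl] = 10^(pH − pKa) = 10^(8.28 − 7.56) = 10^0.72 = 5.248.
(b) Fraction as HOCl = 1 / (1 + 5.248) = 0.16.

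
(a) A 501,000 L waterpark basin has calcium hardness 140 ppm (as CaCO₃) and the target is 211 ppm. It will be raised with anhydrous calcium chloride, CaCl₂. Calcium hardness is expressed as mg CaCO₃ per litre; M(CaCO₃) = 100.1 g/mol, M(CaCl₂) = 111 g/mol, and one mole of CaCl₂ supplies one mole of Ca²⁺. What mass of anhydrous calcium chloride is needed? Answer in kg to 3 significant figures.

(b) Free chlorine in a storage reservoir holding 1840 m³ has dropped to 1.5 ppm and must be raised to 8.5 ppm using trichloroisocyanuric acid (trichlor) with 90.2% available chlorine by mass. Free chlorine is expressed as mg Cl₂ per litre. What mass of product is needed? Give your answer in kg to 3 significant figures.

(a) Hardness to add: (211 − 140) = 71 mg/L as CaCO₃ × 501,000 L = 35,570 g as CaCO₃.
(a) Moles of Ca²⁺ (1 mol Ca²⁺ ≡ 1 mol CaCO₃): 35,570 / 100.1 g/mol = 355.4 mol.
(a) Mass of CaCl₂: 355.4 × 111 = 39,440 g.

(b) Volume: 1840 m³ = 1,840,000 L.
(b) Chlorine deficit: 8.5 − 1.5 = 7 ppm = 7 mg/L as Cl₂.
(b) Cl₂ equivalent needed: 7 mg/L × 1,840,000 L = 12,880,000 mg = 12,880 g.
(b) Product at 90.2% available chlorine: 12,880 / 0.902 = 14,280 g.

(a) 39.4 kg; (b) 14.3 kg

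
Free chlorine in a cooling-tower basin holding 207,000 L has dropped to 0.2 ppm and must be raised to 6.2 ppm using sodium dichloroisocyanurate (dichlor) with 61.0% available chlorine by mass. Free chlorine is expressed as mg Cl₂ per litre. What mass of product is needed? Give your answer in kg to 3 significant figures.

Chlorine deficit: 6.2 − 0.2 = 6 ppm = 6 mg/L as Cl₂.
Cl₂ equivalent needed: 6 mg/L × 207,000 L = 1,242,000 mg = 1242 g.
Product at 61.0% available chlorine: 1242 / 0.61 = 2036 g.

2.04 kg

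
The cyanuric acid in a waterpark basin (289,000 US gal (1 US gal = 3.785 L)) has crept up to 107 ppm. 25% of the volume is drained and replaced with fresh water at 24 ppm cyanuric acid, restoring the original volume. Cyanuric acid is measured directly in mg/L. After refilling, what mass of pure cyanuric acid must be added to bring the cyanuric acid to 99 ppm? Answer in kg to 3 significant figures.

Volume: 289,000 US gal × 3.785 L/gal = 1,093,865 L.
After draining 25% and refilling: 107 × 0.75 + 24 × 0.25 = 86.25 ppm.
Deficit to target: 99 − 86.25 = 12.75 mg/L.
Mass: 12.75 mg/L × 1,093,865 L = 13,950 g cyanuric acid.

13.9 kg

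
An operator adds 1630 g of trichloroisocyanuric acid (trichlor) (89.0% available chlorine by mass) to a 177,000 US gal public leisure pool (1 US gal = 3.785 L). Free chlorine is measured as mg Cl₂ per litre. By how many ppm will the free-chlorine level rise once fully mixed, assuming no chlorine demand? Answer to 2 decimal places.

2.17 ppm

Volume: 177,000 US gal × 3.785 L/gal = 669,945 L.
Available chlorine delivered: 1630 g × 0.89 = 1451 g as Cl₂.
Concentration rise: 1451 g / 669,945 L = 2.165 mg/L = 2.17 ppm.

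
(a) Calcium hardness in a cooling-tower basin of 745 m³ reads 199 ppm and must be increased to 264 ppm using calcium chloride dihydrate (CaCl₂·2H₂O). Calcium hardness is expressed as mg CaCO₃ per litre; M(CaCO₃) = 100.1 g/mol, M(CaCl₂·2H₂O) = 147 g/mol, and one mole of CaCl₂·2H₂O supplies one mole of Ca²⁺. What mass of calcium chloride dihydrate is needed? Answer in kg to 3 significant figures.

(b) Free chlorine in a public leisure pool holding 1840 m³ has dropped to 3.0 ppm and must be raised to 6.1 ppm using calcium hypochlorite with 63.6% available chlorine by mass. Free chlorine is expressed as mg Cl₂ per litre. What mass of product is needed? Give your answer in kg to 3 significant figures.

(a) 71.1 kg; (b) 8.97 kg

(a) Volume: 745 m³ = 745,000 L.
(a) Hardness to add: (264 − 199) = 65 mg/L as CaCO₃ × 745,000 L = 48,420 g as CaCO₃.
(a) Moles of Ca²⁺ (1 mol Ca²⁺ ≡ 1 mol CaCO₃): 48,420 / 100.1 g/mol = 483.8 mol.
(a) Mass of CaCl₂·2H₂O: 483.8 × 147 = 71,110 g.

(b) Volume: 1840 m³ = 1,840,000 L.
(b) Chlorine deficit: 6.1 − 3.0 = 3.1 ppm = 3.1 mg/L as Cl₂.
(b) Cl₂ equivalent needed: 3.1 mg/L × 1,840,000 L = 5,704,000 mg = 5704 g.
(b) Product at 63.6% available chlorine: 5704 / 0.636 = 8969 g.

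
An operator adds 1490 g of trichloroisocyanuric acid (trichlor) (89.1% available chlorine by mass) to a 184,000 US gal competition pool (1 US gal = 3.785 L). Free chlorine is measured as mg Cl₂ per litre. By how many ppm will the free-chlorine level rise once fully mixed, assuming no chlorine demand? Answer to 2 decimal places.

1.91 ppm

Volume: 184,000 US gal × 3.785 L/gal = 696,440 L.
Available chlorine delivered: 1490 g × 0.891 = 1328 g as Cl₂.
Concentration rise: 1328 g / 696,440 L = 1.906 mg/L = 1.91 ppm.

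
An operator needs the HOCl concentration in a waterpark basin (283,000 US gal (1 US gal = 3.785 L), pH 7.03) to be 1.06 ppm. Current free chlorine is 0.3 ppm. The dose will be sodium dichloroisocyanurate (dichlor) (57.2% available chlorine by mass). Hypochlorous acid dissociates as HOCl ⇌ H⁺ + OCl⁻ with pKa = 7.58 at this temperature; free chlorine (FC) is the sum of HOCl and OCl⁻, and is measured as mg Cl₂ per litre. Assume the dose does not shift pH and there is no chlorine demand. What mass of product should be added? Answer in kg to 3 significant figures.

Volume: 283,000 US gal × 3.785 L/gal = 1,071,155 L.
[OCl⁻]/[HOCl] = 10^(pH − pKa) = 10^(7.03 − 7.58) = 0.2818; fraction as HOCl = 1/(1 + 0.2818) = 0.7801.
Free chlorine required for 1.06 ppm HOCl: 1.06 / 0.7801 = 1.359 ppm.
FC to add: 1.359 − 0.3 = 1.059 mg/L as Cl₂.
Cl₂ equivalent: 1.059 mg/L × 1,071,155 L = 1134 g.
Product at 57.2% available Cl: 1134 / 0.572 = 1983 g.

1.98 kg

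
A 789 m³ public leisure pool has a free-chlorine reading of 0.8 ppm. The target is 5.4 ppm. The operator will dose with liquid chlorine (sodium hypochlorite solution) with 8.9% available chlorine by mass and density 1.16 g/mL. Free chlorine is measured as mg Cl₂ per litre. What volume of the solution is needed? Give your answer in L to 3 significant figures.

Volume: 789 m³ = 789,000 L.
Chlorine deficit: 5.4 − 0.8 = 4.6 ppm = 4.6 mg/L as Cl₂.
Cl₂ equivalent needed: 4.6 mg/L × 789,000 L = 3,629,000 mg = 3629 g.
Product at 8.9% available chlorine: 3629 / 0.089 = 40,780 g.
Volume at density 1.16 g/mL: 40,780 g ÷ 1.16 g/mL = 35,150 mL.

35.2 L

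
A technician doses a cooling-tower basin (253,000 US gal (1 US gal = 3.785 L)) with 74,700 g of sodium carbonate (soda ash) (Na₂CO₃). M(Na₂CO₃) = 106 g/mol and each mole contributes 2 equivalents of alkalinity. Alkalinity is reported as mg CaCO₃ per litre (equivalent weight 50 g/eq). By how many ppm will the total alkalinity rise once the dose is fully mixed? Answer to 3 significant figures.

73.6 ppm

Volume: 253,000 US gal × 3.785 L/gal = 957,605 L.
Moles of Na₂CO₃: 74,700 g ÷ 106 g/mol = 704.7 mol → 1409 eq of alkalinity.
As CaCO₃: 1409 eq × 50 g/eq = 70,470 g.
Rise: 70,470 g / 957,605 L × 1000 = 73.59 mg/L.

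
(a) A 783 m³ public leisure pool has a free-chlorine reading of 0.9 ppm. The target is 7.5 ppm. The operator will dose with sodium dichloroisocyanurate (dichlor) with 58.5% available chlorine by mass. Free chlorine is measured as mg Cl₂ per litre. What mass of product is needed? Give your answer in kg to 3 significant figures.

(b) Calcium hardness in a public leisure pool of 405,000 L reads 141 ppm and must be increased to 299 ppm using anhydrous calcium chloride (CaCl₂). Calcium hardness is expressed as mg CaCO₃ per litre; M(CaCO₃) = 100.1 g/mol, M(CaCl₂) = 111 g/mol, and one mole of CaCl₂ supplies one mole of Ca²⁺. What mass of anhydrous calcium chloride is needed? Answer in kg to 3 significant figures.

(a) 8.83 kg; (b) 71.0 kg

(a) Volume: 783 m³ = 783,000 L.
(a) Chlorine deficit: 7.5 − 0.9 = 6.6 ppm = 6.6 mg/L as Cl₂.
(a) Cl₂ equivalent needed: 6.6 mg/L × 783,000 L = 5,168,000 mg = 5168 g.
(a) Product at 58.5% available chlorine: 5168 / 0.585 = 8834 g.

(b) Hardness to add: (299 − 141) = 158 mg/L as CaCO₃ × 405,000 L = 63,990 g as CaCO₃.
(b) Moles of Ca²⁺ (1 mol Ca²⁺ ≡ 1 mol CaCO₃): 63,990 / 100.1 g/mol = 639.3 mol.
(b) Mass of CaCl₂: 639.3 × 111 = 70,960 g.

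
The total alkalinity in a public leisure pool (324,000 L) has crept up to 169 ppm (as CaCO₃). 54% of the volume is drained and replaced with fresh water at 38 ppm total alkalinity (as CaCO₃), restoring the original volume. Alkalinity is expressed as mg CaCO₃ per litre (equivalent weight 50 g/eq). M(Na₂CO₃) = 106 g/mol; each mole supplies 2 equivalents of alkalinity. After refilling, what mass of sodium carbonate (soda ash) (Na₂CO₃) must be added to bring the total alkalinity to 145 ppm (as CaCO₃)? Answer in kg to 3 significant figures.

16.1 kg

After draining 54% and refilling: 169 × 0.46 + 38 × 0.54 = 98.26 ppm.
Deficit to target: 145 − 98.26 = 46.74 mg/L.
As CaCO₃: 46.74 mg/L × 324,000 L = 15,140 g; ÷ 50 g/eq ÷ 2 = 151.4 mol Na₂CO₃.
Mass: 151.4 × 106 = 16,050 g.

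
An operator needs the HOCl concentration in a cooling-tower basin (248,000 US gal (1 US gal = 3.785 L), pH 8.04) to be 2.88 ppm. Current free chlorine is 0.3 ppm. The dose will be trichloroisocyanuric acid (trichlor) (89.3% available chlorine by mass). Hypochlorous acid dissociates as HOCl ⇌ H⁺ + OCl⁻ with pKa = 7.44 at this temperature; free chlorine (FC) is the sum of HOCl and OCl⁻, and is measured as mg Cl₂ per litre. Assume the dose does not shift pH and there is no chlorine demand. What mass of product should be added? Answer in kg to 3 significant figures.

Volume: 248,000 US gal × 3.785 L/gal = 938,680 L.
[OCl⁻]/[HOCl] = 10^(pH − pKa) = 10^(8.04 − 7.44) = 3.981; fraction as HOCl = 1/(1 + 3.981) = 0.2008.
Free chlorine required for 2.88 ppm HOCl: 2.88 / 0.2008 = 14.35 ppm.
FC to add: 14.35 − 0.3 = 14.05 mg/L as Cl₂.
Cl₂ equivalent: 14.05 mg/L × 938,680 L = 13,180 g.
Product at 89.3% available Cl: 13,180 / 0.893 = 14,760 g.

14.8 kg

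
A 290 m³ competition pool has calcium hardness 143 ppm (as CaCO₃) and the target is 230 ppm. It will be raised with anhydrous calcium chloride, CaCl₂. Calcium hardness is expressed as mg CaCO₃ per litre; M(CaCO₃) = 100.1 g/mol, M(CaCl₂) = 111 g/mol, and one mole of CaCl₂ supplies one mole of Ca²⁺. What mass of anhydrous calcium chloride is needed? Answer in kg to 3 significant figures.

28.0 kg

Volume: 290 m³ = 290,000 L.
Hardness to add: (230 − 143) = 87 mg/L as CaCO₃ × 290,000 L = 25,230 g as CaCO₃.
Moles of Ca²⁺ (1 mol Ca²⁺ ≡ 1 mol CaCO₃): 25,230 / 100.1 g/mol = 252 mol.
Mass of CaCl₂: 252 × 111 = 27,980 g.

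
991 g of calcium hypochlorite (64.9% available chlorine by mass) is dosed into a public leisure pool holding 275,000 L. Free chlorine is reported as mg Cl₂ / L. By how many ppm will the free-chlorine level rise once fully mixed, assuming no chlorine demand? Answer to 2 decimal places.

Available chlorine delivered: 991 g × 0.649 = 643.2 g as Cl₂.
Concentration rise: 643.2 g / 275,000 L = 2.339 mg/L = 2.34 ppm.

2.34 ppm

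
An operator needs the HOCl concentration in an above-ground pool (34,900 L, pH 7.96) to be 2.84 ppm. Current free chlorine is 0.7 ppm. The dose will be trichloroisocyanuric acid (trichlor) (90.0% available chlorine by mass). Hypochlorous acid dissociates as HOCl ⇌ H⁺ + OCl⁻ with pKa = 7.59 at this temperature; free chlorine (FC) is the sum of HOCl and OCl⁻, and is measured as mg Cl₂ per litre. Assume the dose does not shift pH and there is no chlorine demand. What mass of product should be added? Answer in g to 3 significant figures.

341 g

[OCl⁻]/[HOCl] = 10^(pH − pKa) = 10^(7.96 − 7.59) = 2.344; fraction as HOCl = 1/(1 + 2.344) = 0.299.
Free chlorine required for 2.84 ppm HOCl: 2.84 / 0.299 = 9.498 ppm.
FC to add: 9.498 − 0.7 = 8.798 mg/L as Cl₂.
Cl₂ equivalent: 8.798 mg/L × 34,900 L = 307 g.
Product at 90.0% available Cl: 307 / 0.9 = 341.2 g.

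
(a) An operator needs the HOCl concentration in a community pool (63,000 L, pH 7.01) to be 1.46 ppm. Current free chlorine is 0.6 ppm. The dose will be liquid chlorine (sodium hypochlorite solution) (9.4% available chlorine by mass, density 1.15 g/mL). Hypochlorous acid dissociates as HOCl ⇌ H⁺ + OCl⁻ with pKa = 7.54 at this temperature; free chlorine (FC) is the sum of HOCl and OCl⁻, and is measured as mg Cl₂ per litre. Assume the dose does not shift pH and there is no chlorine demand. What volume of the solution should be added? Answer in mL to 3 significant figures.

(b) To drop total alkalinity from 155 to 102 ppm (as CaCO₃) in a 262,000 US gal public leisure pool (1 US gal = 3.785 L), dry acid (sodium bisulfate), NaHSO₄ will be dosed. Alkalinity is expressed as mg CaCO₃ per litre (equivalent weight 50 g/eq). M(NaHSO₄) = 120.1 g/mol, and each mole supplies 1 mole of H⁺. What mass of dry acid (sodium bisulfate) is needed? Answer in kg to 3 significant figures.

(a) [OCl⁻]/[HOCl] = 10^(pH − pKa) = 10^(7.01 − 7.54) = 0.2951; fraction as HOCl = 1/(1 + 0.2951) = 0.7721.
(a) Free chlorine required for 1.46 ppm HOCl: 1.46 / 0.7721 = 1.891 ppm.
(a) FC to add: 1.891 − 0.6 = 1.291 mg/L as Cl₂.
(a) Cl₂ equivalent: 1.291 mg/L × 63,000 L = 81.33 g.
(a) Product at 9.4% available Cl: 81.33 / 0.094 = 865.2 g.
(a) Volume: 865.2 g ÷ 1.15 g/mL = 752.3 mL.

(b) Volume: 262,000 US gal × 3.785 L/gal = 991,670 L.
(b) Alkalinity to neutralize: (155 − 102) = 53 mg/L as CaCO₃ × 991,670 L = 52,560 g as CaCO₃.
(b) Equivalents of H⁺ required: 52,560 ÷ 50 g/eq = 1051 eq = 1051 mol NaHSO₄.
(b) Mass of NaHSO₄: 1051 × 120.1 = 126,200 g.

(a) 752 mL; (b) 126 kg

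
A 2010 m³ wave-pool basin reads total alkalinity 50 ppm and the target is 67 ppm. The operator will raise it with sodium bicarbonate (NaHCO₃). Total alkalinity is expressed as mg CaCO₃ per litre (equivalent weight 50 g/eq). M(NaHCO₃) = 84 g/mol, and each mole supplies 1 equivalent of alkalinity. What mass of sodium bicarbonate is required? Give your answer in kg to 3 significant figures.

Volume: 2010 m³ = 2,010,000 L.
Alkalinity to add: (67 − 50) = 17 mg/L as CaCO₃ × 2,010,000 L = 34,170 g as CaCO₃.
Equivalents: 34,170 g ÷ 50 g/eq = 683.4 eq.
NaHCO₃ supplies 1 eq per mole → 683.4 mol.
Mass: 683.4 mol × 84 g/mol = 57,410 g.

57.4 kg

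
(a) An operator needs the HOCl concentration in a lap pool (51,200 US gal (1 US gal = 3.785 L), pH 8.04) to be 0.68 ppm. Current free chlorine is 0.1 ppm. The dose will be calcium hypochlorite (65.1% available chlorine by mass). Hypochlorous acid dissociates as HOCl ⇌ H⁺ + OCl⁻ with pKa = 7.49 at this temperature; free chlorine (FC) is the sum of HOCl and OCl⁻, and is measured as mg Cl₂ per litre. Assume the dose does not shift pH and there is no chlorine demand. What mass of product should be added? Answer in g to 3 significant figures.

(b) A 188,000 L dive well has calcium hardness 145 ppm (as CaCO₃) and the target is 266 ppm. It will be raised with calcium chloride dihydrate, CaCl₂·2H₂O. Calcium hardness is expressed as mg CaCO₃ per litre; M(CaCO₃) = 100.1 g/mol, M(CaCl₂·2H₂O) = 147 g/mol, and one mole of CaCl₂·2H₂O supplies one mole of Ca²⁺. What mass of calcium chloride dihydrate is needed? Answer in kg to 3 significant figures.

(a) 891 g; (b) 33.4 kg

(a) Volume: 51,200 US gal × 3.785 L/gal = 193,792 L.
(a) [OCl⁻]/[HOCl] = 10^(pH − pKa) = 10^(8.04 − 7.49) = 3.548; fraction as HOCl = 1/(1 + 3.548) = 0.2199.
(a) Free chlorine required for 0.68 ppm HOCl: 0.68 / 0.2199 = 3.093 ppm.
(a) FC to add: 3.093 − 0.1 = 2.993 mg/L as Cl₂.
(a) Cl₂ equivalent: 2.993 mg/L × 193,792 L = 580 g.
(a) Product at 65.1% available Cl: 580 / 0.651 = 890.9 g.

(b) Hardness to add: (266 − 145) = 121 mg/L as CaCO₃ × 188,000 L = 22,750 g as CaCO₃.
(b) Moles of Ca²⁺ (1 mol Ca²⁺ ≡ 1 mol CaCO₃): 22,750 / 100.1 g/mol = 227.3 mol.
(b) Mass of CaCl₂·2H₂O: 227.3 × 147 = 33,410 g.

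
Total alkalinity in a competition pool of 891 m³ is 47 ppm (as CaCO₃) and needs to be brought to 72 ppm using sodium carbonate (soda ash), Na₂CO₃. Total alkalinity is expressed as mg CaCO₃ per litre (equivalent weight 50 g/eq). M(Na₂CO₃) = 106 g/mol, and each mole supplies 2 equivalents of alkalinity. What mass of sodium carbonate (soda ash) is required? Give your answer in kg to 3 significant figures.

23.6 kg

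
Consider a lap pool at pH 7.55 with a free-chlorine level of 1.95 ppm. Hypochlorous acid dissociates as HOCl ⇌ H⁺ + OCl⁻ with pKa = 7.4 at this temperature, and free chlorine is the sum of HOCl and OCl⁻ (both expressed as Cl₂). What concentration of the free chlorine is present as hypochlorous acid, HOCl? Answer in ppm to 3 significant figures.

0.808 ppm

[OCl⁻]/[HOCl] = 10^(pH − pKa) = 10^(7.55 − 7.4) = 10^0.15 = 1.413.
Fraction as HOCl = 1 / (1 + 1.413) = 0.4145.
HOCl = 0.4145 × 1.95 ppm = 0.8083 ppm.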